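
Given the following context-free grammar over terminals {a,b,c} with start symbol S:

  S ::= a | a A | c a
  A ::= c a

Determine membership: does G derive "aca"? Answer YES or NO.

Convert to CNF:
  S -> T0 T1 | T1 A | a
  A -> T0 T1
  T0 -> c
  T1 -> a

CYK table (by increasing span):
  cell(0,0) a: {S,T1}  orig:{S}
  cell(1,1) c: {T0}  orig:{}
  cell(2,2) a: {S,T1}  orig:{S}
  cell(0,1) ac: ∅
  cell(1,2) ca: {A,S}
  cell(0,2) aca: {S}

S ∈ T[0,2] ⇒ YES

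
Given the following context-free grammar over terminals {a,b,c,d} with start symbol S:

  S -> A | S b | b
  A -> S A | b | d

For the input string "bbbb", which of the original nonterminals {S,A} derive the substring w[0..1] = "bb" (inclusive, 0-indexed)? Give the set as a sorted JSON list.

CNF form of G:
  S -> S A | S T0 | b | d
  A -> S A | b | d
  T0 -> b

CYK fill (cells [i..j] with 0 ≤ i ≤ j ≤ 1 only):
  T[0,0] 'b' = {A,S,T0}  orig:{A,S}
  T[1,1] 'b' = {A,S,T0}  orig:{A,S}
  T[0,1] 'bb' = {A,S}

Original NTs in T[0,1] deriving "bb": ["A", "S"]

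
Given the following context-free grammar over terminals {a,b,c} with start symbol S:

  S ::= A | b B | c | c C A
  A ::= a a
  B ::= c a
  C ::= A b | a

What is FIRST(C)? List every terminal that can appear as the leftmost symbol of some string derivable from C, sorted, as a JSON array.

Compute FIRST by fixpoint:
round 1:
  A via A→a a: +{a}
  B via B→c a: +{c}
  C via C→A b: +{a}
  S via S→A: +{a}
  S via S→b B: +{b}
  S via S→c: +{c}
  FIRST[S]={a,b,c}  FIRST[A]={a}  FIRST[B]={c}  FIRST[C]={a}
round 2: — fixpoint
  FIRST[S]={a,b,c}  FIRST[A]={a}  FIRST[B]={c}  FIRST[C]={a}

FIRST(C) = ["a"]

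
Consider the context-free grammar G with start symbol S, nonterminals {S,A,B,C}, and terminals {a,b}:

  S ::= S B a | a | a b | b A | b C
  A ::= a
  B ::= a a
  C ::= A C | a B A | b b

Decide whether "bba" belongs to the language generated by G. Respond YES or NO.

CNF form of G:
  S -> S X3 | T0 T1 | T1 A | T1 C | a
  A -> a
  B -> T0 T0
  C -> A C | T0 X2 | T1 T1
  T0 -> a
  T1 -> b
  X2 -> B A
  X3 -> B T0

CYK table (by increasing span):
  T[0,0] 'b' = {T1}  orig:{}
  T[1,1] 'b' = {T1}  orig:{}
  T[2,2] 'a' = {A,S,T0}  orig:{A,S}
  T[0,1] 'bb' = {C}
  T[1,2] 'ba' = {S}
  T[0,2] 'bba' = ∅

S ∉ T[0,2] ⇒ NO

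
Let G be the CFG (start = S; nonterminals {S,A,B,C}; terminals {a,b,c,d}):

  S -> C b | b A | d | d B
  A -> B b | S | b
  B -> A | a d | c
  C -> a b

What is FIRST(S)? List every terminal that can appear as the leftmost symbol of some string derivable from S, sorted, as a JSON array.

Compute FIRST by fixpoint:
pass 1:
  A via A→b: +{b}
  B via B→A: +{b}
  B via B→a d: +{a}
  B via B→c: +{c}
  C via C→a b: +{a}
  S via S→C b: +{a}
  S via S→b A: +{b}
  S via S→d: +{d}
  FIRST(S)={a,b,d}  FIRST(A)={b}  FIRST(B)={a,b,c}  FIRST(C)={a}
pass 2:
  A via A→B b: +{a,c}
  A via A→S: +{d}
  B via B→A: +{d}
  FIRST(S)={a,b,d}  FIRST(A)={a,b,c,d}  FIRST(B)={a,b,c,d}  FIRST(C)={a}
pass 3: (stable)
  FIRST(S)={a,b,d}  FIRST(A)={a,b,c,d}  FIRST(B)={a,b,c,d}  FIRST(C)={a}

FIRST(S) = ["a", "b", "d"]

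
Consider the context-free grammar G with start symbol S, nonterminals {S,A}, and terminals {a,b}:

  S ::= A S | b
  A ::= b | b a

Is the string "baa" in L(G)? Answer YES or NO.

CNF form of G:
  S -> A S | b
  A -> T0 T1 | b
  T0 -> b
  T1 -> a

CYK table (by increasing span):
  cell(0,0) b: {A,S,T0}  orig:{A,S}
  cell(1,1) a: {T1}  orig:{}
  cell(2,2) a: {T1}  orig:{}
  cell(0,1) ba: {A}
  cell(1,2) aa: ∅
  cell(0,2) baa: ∅

S ∉ T[0,2] ⇒ NO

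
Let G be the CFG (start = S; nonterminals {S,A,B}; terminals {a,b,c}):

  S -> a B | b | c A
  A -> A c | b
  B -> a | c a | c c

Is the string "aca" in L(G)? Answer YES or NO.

CNF form of G:
  S -> T0 A | T1 B | b
  A -> A T0 | b
  B -> T0 T0 | T0 T1 | a
  T0 -> c
  T1 -> a

Fill CYK table bottom-up:
  cell(0,0) a: {B,T1}  orig:{B}
  cell(1,1) c: {T0}  orig:{}
  cell(2,2) a: {B,T1}  orig:{B}
  cell(0,1) ac: ∅
  cell(1,2) ca: {B}
  cell(0,2) aca: {S}

S ∈ T[0,2] ⇒ YES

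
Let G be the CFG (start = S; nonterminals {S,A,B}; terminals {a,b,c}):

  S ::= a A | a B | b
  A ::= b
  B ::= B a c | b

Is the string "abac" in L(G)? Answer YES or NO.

Convert to CNF:
  S -> T0 A | T0 B | b
  A -> b
  B -> B X2 | b
  T0 -> a
  T1 -> c
  X2 -> T0 T1

CYK table (by increasing span):
  [0..0]={T0}  "a"  orig:{}
  [1..1]={A,B,S}  "b"
  [2..2]={T0}  "a"  orig:{}
  [3..3]={T1}  "c"  orig:{}
  [0..1]={S}  "ab"
  [1..2]=∅  "ba"
  [2..3]={X2}  "ac"  orig:{}
  [0..2]=∅  "aba"
  [1..3]={B}  "bac"
  [0..3]={S}  "abac"

S ∈ T[0,3] ⇒ YES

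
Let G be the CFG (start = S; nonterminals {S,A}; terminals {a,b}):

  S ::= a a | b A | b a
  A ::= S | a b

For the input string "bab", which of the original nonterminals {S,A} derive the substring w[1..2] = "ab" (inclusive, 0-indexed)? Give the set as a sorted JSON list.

Convert to CNF:
  S -> T0 T0 | T1 A | T1 T0
  A -> T0 T0 | T0 T1 | T1 A | T1 T0
  T0 -> a
  T1 -> b

CYK fill, restricted to cells inside w[1..2]:
  cell(1,1) a: {T0}  orig:{}
  cell(2,2) b: {T1}  orig:{}
  cell(1,2) ab: {A}

Original NTs in T[1,2] deriving "ab": ["A"]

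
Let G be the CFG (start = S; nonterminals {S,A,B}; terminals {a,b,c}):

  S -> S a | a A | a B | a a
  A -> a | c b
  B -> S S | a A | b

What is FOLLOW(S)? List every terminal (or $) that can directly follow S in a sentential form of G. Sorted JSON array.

Compute FIRST by fixpoint:
iter 1:
  A via A→a: +{a}
  A via A→c b: +{c}
  B via B→a A: +{a}
  B via B→b: +{b}
  S via S→a A: +{a}
  FIRST[S]={a}  FIRST[A]={a,c}  FIRST[B]={a,b}
iter 2: (no change)
  FIRST[S]={a}  FIRST[A]={a,c}  FIRST[B]={a,b}

FOLLOW sets:
initialize: $ ∈ FOLLOW(S)
iter 1:
  B→S S: FOLLOW(S) ⊇ FIRST(S) = {a}; new: +{a}
  S→a A: FOLLOW(A) ⊇ FOLLOW(S) ⊇ {$,a}; new: +{$,a}
  S→a B: FOLLOW(B) ⊇ FOLLOW(S) ⊇ {$,a}; new: +{$,a}
  FOLLOW[S]={$,a}  FOLLOW[A]={$,a}  FOLLOW[B]={$,a}
iter 2: (stable)
  FOLLOW[S]={$,a}  FOLLOW[A]={$,a}  FOLLOW[B]={$,a}

FOLLOW(S) = ["$", "a"]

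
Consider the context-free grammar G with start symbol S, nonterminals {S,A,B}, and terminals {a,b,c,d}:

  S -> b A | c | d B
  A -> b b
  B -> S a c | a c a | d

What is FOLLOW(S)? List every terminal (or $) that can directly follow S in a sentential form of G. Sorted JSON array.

FIRST sets, iterate to fixpoint:
pass 1:
  A via A→b b: +{b}
  B via B→a c a: +{a}
  B via B→d: +{d}
  S via S→b A: +{b}
  S via S→c: +{c}
  S via S→d B: +{d}
  FIRST(S)={b,c,d}  FIRST(A)={b}  FIRST(B)={a,d}
pass 2:
  B via B→S a c: +{b,c}
  FIRST(S)={b,c,d}  FIRST(A)={b}  FIRST(B)={a,b,c,d}
pass 3: done
  FIRST(S)={b,c,d}  FIRST(A)={b}  FIRST(B)={a,b,c,d}

FOLLOW sets:
seed FOLLOW(S) with $
[1]
  B→S a c: FOLLOW(S) ⊇ FIRST(a) = {a}; new: +{a}
  S→b A: FOLLOW(A) ⊇ FOLLOW(S) ⊇ {$,a}; new: +{$,a}
  S→d B: FOLLOW(B) ⊇ FOLLOW(S) ⊇ {$,a}; new: +{$,a}
  FOLLOW[S]={$,a}  FOLLOW[A]={$,a}  FOLLOW[B]={$,a}
[2] done
  FOLLOW[S]={$,a}  FOLLOW[A]={$,a}  FOLLOW[B]={$,a}

FOLLOW(S) = ["$", "a"]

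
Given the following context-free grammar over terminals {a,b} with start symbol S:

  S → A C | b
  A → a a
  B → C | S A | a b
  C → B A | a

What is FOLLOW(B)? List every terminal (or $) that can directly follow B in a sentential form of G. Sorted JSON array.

Compute FIRST by fixpoint:
round 1:
  A via A→a a: +{a}
  B via B→a b: +{a}
  C via C→B A: +{a}
  S via S→A C: +{a}
  S via S→b: +{b}
  S: {a,b}  A: {a}  B: {a}  C: {a}
round 2:
  B via B→S A: +{b}
  C via C→B A: +{b}
  S: {a,b}  A: {a}  B: {a,b}  C: {a,b}
round 3: — fixpoint
  S: {a,b}  A: {a}  B: {a,b}  C: {a,b}

Compute FOLLOW by fixpoint:
FOLLOW(S) := {$}
iter 1:
  B→S A: FOLLOW(S) ⊇ FIRST(A) = {a}; new: +{a}
  C→B A: FOLLOW(B) ⊇ FIRST(A) = {a}; new: +{a}
  S→A C: FOLLOW(A) ⊇ FIRST(C) = {a,b}; new: +{a,b}
  S→A C: FOLLOW(C) ⊇ FOLLOW(S) ⊇ {$,a}; new: +{$,a}
  FOLLOW(S)={$,a}  FOLLOW(A)={a,b}  FOLLOW(B)={a}  FOLLOW(C)={$,a}
iter 2:
  C→B A: FOLLOW(A) ⊇ FOLLOW(C) ⊇ {$,a}; new: +{$}
  FOLLOW(S)={$,a}  FOLLOW(A)={$,a,b}  FOLLOW(B)={a}  FOLLOW(C)={$,a}
iter 3: (no change)
  FOLLOW(S)={$,a}  FOLLOW(A)={$,a,b}  FOLLOW(B)={a}  FOLLOW(C)={$,a}

FOLLOW(B) = ["a"]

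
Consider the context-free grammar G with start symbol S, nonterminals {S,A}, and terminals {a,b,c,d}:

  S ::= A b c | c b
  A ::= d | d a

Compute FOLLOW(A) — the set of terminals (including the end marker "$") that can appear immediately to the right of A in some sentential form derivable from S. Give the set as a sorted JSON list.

Compute FIRST by fixpoint:
[1]
  A via A→d: +{d}
  S via S→A b c: +{d}
  S via S→c b: +{c}
  S: {c,d}  A: {d}
[2] done
  S: {c,d}  A: {d}

Compute FOLLOW by fixpoint:
initialize: $ ∈ FOLLOW(S)
round 1:
  S→A b c: FOLLOW(A) ⊇ FIRST(b) = {b}; new: +{b}
  FOLLOW(S)={$}  FOLLOW(A)={b}
round 2: (stable)
  FOLLOW(S)={$}  FOLLOW(A)={b}

FOLLOW(A) = ["b"]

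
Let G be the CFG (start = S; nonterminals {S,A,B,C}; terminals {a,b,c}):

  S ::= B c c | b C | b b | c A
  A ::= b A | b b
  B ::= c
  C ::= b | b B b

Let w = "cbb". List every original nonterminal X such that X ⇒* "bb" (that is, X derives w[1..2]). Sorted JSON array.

Convert to CNF:
  S -> B X3 | T0 C | T0 T0 | T1 A
  A -> T0 A | T0 T0
  B -> c
  C -> T0 X2 | b
  T0 -> b
  T1 -> c
  X2 -> B T0
  X3 -> T1 T1

CYK table (by increasing span), restricted to cells inside w[1..2]:
  T[1,1] 'b' = {C,T0}  orig:{C}
  T[2,2] 'b' = {C,T0}  orig:{C}
  T[1,2] 'bb' = {A,S}

Original NTs in T[1,2] deriving "bb": ["A", "S"]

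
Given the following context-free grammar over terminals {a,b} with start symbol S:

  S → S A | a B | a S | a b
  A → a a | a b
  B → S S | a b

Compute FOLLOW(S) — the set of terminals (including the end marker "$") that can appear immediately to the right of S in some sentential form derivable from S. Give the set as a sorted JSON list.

Compute FIRST by fixpoint:
pass 1:
  A via A→a a: +{a}
  B via B→a b: +{a}
  S via S→a B: +{a}
  FIRST[S]={a}  FIRST[A]={a}  FIRST[B]={a}
pass 2: (no change)
  FIRST[S]={a}  FIRST[A]={a}  FIRST[B]={a}

FOLLOW iteration:
initialize: $ ∈ FOLLOW(S)
iter 1:
  B→S S: FOLLOW(S) ⊇ FIRST(S) = {a}; new: +{a}
  S→S A: FOLLOW(A) ⊇ FOLLOW(S) ⊇ {$,a}; new: +{$,a}
  S→a B: FOLLOW(B) ⊇ FOLLOW(S) ⊇ {$,a}; new: +{$,a}
  S: {$,a}  A: {$,a}  B: {$,a}
iter 2: (no change)
  S: {$,a}  A: {$,a}  B: {$,a}

FOLLOW(S) = ["$", "a"]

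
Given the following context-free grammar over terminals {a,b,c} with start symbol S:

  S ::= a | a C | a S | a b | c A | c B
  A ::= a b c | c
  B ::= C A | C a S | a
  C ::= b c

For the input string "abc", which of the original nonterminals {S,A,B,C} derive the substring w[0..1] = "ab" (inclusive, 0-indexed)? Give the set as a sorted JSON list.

CNF form of G:
  S -> T0 C | T0 S | T0 T1 | T2 A | T2 B | a
  A -> T0 X3 | c
  B -> C A | C X4 | a
  C -> T1 T2
  T0 -> a
  T1 -> b
  T2 -> c
  X3 -> T1 T2
  X4 -> T0 S

Fill CYK table bottom-up, restricted to cells inside w[0..1]:
  T[0,0] 'a' = {B,S,T0}  orig:{B,S}
  T[1,1] 'b' = {T1}  orig:{}
  T[0,1] 'ab' = {S}

Original NTs in T[0,1] deriving "ab": ["S"]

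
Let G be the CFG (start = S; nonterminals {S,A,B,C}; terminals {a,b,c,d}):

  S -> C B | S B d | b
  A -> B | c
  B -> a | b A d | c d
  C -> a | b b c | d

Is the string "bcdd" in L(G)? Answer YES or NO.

CNF form of G:
  S -> C B | S X6 | b
  A -> T0 X3 | T2 T1 | a | c
  B -> T0 X4 | T2 T1 | a
  C -> T0 X5 | a | d
  T0 -> b
  T1 -> d
  T2 -> c
  X3 -> A T1
  X4 -> A T1
  X5 -> T0 T2
  X6 -> B T1

CYK fill:
  cell(0,0) b: {S,T0}  orig:{S}
  cell(1,1) c: {A,T2}  orig:{A}
  cell(2,2) d: {C,T1}  orig:{C}
  cell(3,3) d: {C,T1}  orig:{C}
  cell(0,1) bc: {X5}  orig:{}
  cell(1,2) cd: {A,B,X3,X4}  orig:{A,B}
  cell(2,3) dd: ∅
  cell(0,2) bcd: {A,B}
  cell(1,3) cdd: {X3,X4,X6}  orig:{}
  cell(0,3) bcdd: {A,B,S,X3,X4,X6}  orig:{A,B,S}

S ∈ T[0,3] ⇒ YES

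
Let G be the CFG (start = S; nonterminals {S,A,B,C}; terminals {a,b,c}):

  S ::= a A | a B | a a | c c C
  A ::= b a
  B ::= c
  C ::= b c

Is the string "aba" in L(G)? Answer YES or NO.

Convert to CNF:
  S -> T1 A | T1 B | T1 T1 | T2 X3
  A -> T0 T1
  B -> c
  C -> T0 T2
  T0 -> b
  T1 -> a
  T2 -> c
  X3 -> T2 C

CYK fill:
  T[0,0] 'a' = {T1}  orig:{}
  T[1,1] 'b' = {T0}  orig:{}
  T[2,2] 'a' = {T1}  orig:{}
  T[0,1] 'ab' = ∅
  T[1,2] 'ba' = {A}
  T[0,2] 'aba' = {S}

S ∈ T[0,2] ⇒ YES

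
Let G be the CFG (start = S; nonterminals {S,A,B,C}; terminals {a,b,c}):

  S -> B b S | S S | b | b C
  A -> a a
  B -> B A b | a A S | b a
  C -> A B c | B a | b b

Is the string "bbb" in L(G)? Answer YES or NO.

Convert to CNF:
  S -> B X6 | S S | T1 C | b
  A -> T0 T0
  B -> B X3 | T0 X4 | T1 T0
  C -> A X5 | B T0 | T1 T1
  T0 -> a
  T1 -> b
  T2 -> c
  X3 -> A T1
  X4 -> A S
  X5 -> B T2
  X6 -> T1 S

CYK table (by increasing span):
  cell(0,0) b: {S,T1}  orig:{S}
  cell(1,1) b: {S,T1}  orig:{S}
  cell(2,2) b: {S,T1}  orig:{S}
  cell(0,1) bb: {C,S,X6}  orig:{C,S}
  cell(1,2) bb: {C,S,X6}  orig:{C,S}
  cell(0,2) bbb: {S,X6}  orig:{S}

S ∈ T[0,2] ⇒ YES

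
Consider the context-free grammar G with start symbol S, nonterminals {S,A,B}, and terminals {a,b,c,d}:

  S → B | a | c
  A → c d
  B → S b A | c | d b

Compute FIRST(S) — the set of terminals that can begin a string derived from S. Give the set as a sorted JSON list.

FIRST sets, iterate to fixpoint:
round 1:
  A via A→c d: +{c}
  B via B→c: +{c}
  B via B→d b: +{d}
  S via S→B: +{c,d}
  S via S→a: +{a}
  S: {a,c,d}  A: {c}  B: {c,d}
round 2:
  B via B→S b A: +{a}
  S: {a,c,d}  A: {c}  B: {a,c,d}
round 3: — fixpoint
  S: {a,c,d}  A: {c}  B: {a,c,d}

FIRST(S) = ["a", "c", "d"]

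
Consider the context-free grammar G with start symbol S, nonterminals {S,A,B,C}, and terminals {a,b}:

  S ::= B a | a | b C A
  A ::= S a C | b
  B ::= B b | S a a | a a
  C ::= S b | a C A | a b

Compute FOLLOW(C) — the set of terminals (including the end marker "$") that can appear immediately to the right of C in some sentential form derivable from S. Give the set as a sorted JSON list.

FIRST iteration:
iter 1:
  A via A→b: +{b}
  B via B→a a: +{a}
  C via C→a C A: +{a}
  S via S→B a: +{a}
  S via S→b C A: +{b}
  FIRST(S)={a,b}  FIRST(A)={b}  FIRST(B)={a}  FIRST(C)={a}
iter 2:
  A via A→S a C: +{a}
  B via B→S a a: +{b}
  C via C→S b: +{b}
  FIRST(S)={a,b}  FIRST(A)={a,b}  FIRST(B)={a,b}  FIRST(C)={a,b}
iter 3: (stable)
  FIRST(S)={a,b}  FIRST(A)={a,b}  FIRST(B)={a,b}  FIRST(C)={a,b}

FOLLOW iteration:
initialize: $ ∈ FOLLOW(S)
pass 1:
  A→S a C: FOLLOW(S) ⊇ FIRST(a) = {a}; new: +{a}
  B→B b: FOLLOW(B) ⊇ FIRST(b) = {b}; new: +{b}
  C→S b: FOLLOW(S) ⊇ FIRST(b) = {b}; new: +{b}
  C→a C A: FOLLOW(C) ⊇ FIRST(A) = {a,b}; new: +{a,b}
  C→a C A: FOLLOW(A) ⊇ FOLLOW(C) ⊇ {a,b}; new: +{a,b}
  S→B a: FOLLOW(B) ⊇ FIRST(a) = {a}; new: +{a}
  S→b C A: FOLLOW(A) ⊇ FOLLOW(S) ⊇ {$,a,b}; new: +{$}
  FOLLOW[S]={$,a,b}  FOLLOW[A]={$,a,b}  FOLLOW[B]={a,b}  FOLLOW[C]={a,b}
pass 2:
  A→S a C: FOLLOW(C) ⊇ FOLLOW(A) ⊇ {$,a,b}; new: +{$}
  FOLLOW[S]={$,a,b}  FOLLOW[A]={$,a,b}  FOLLOW[B]={a,b}  FOLLOW[C]={$,a,b}
pass 3: — fixpoint
  FOLLOW[S]={$,a,b}  FOLLOW[A]={$,a,b}  FOLLOW[B]={a,b}  FOLLOW[C]={$,a,b}

FOLLOW(C) = ["$", "a", "b"]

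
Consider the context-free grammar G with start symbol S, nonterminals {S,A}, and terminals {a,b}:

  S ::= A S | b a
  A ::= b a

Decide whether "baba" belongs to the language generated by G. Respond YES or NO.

Convert to CNF:
  S -> A S | T0 T1
  A -> T0 T1
  T0 -> b
  T1 -> a

Fill CYK table bottom-up:
  cell(0,0) b: {T0}  orig:{}
  cell(1,1) a: {T1}  orig:{}
  cell(2,2) b: {T0}  orig:{}
  cell(3,3) a: {T1}  orig:{}
  cell(0,1) ba: {A,S}
  cell(1,2) ab: ∅
  cell(2,3) ba: {A,S}
  cell(0,2) bab: ∅
  cell(1,3) aba: ∅
  cell(0,3) baba: {S}

S ∈ T[0,3] ⇒ YES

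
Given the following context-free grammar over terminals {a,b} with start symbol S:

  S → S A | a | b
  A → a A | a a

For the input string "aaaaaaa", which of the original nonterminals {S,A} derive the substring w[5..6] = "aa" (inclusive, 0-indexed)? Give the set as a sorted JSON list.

CNF form of G:
  S -> S A | a | b
  A -> T0 A | T0 T0
  T0 -> a

CYK table (by increasing span) (cells [i..j] with 5 ≤ i ≤ j ≤ 6 only):
  T[5,5] 'a' = {S,T0}  orig:{S}
  T[6,6] 'a' = {S,T0}  orig:{S}
  T[5,6] 'aa' = {A}

Original NTs in T[5,6] deriving "aa": ["A"]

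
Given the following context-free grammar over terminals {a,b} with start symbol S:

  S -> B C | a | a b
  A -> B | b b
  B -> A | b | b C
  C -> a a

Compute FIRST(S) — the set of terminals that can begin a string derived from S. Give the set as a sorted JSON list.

Compute FIRST by fixpoint:
pass 1:
  A via A→b b: +{b}
  B via B→A: +{b}
  C via C→a a: +{a}
  S via S→B C: +{b}
  S via S→a: +{a}
  FIRST[S]={a,b}  FIRST[A]={b}  FIRST[B]={b}  FIRST[C]={a}
pass 2: (no change)
  FIRST[S]={a,b}  FIRST[A]={b}  FIRST[B]={b}  FIRST[C]={a}

FIRST(S) = ["a", "b"]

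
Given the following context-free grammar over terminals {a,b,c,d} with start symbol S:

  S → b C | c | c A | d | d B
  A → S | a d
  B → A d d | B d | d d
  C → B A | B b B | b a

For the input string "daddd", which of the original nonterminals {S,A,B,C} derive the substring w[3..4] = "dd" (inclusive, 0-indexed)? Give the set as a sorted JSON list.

Convert to CNF:
  S -> T1 B | T2 C | T3 A | c | d
  A -> T0 T1 | T1 B | T2 C | T3 A | c | d
  B -> A X4 | B T1 | T1 T1
  C -> B A | B X5 | T2 T0
  T0 -> a
  T1 -> d
  T2 -> b
  T3 -> c
  X4 -> T1 T1
  X5 -> T2 B

CYK table (by increasing span) (cells [i..j] with 3 ≤ i ≤ j ≤ 4 only):
  [3..3]={A,S,T1}  "d"  orig:{A,S}
  [4..4]={A,S,T1}  "d"  orig:{A,S}
  [3..4]={B,X4}  "dd"  orig:{B}

Original NTs in T[3,4] deriving "dd": ["B"]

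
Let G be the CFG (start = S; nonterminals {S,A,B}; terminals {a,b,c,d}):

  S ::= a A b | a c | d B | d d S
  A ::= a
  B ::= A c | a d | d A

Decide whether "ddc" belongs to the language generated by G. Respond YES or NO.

CNF form of G:
  S -> T1 T0 | T1 X4 | T2 B | T2 X5
  A -> a
  B -> A T0 | T1 T2 | T2 A
  T0 -> c
  T1 -> a
  T2 -> d
  T3 -> b
  X4 -> A T3
  X5 -> T2 S

CYK table (by increasing span):
  [0..0]={T2}  "d"  orig:{}
  [1..1]={T2}  "d"  orig:{}
  [2..2]={T0}  "c"  orig:{}
  [0..1]=∅  "dd"
  [1..2]=∅  "dc"
  [0..2]=∅  "ddc"

S ∉ T[0,2] ⇒ NO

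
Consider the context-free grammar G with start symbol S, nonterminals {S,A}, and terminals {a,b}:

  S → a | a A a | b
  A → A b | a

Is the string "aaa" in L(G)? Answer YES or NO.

Convert to CNF:
  S -> T1 X2 | a | b
  A -> A T0 | a
  T0 -> b
  T1 -> a
  X2 -> A T1

CYK table (by increasing span):
  [0..0]={A,S,T1}  "a"  orig:{A,S}
  [1..1]={A,S,T1}  "a"  orig:{A,S}
  [2..2]={A,S,T1}  "a"  orig:{A,S}
  [0..1]={X2}  "aa"  orig:{}
  [1..2]={X2}  "aa"  orig:{}
  [0..2]={S}  "aaa"

S ∈ T[0,2] ⇒ YES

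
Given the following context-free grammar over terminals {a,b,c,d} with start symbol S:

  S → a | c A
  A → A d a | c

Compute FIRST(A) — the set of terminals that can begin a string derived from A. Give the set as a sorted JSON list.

Compute FIRST by fixpoint:
[1]
  A via A→c: +{c}
  S via S→a: +{a}
  S via S→c A: +{c}
  FIRST[S]={a,c}  FIRST[A]={c}
[2] (no change)
  FIRST[S]={a,c}  FIRST[A]={c}

FIRST(A) = ["c"]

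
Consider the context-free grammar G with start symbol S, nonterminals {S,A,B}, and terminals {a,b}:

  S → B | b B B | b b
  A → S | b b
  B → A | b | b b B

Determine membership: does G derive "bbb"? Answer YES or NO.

CNF form of G:
  S -> T0 T0 | T0 X5 | T0 X6 | b
  A -> T0 T0 | T0 X1 | T0 X2 | b
  B -> T0 T0 | T0 X3 | T0 X4 | b
  T0 -> b
  X1 -> B B
  X2 -> T0 B
  X3 -> B B
  X4 -> T0 B
  X5 -> B B
  X6 -> T0 B

Fill CYK table bottom-up:
  [0..0]={A,B,S,T0}  "b"  orig:{A,B,S}
  [1..1]={A,B,S,T0}  "b"  orig:{A,B,S}
  [2..2]={A,B,S,T0}  "b"  orig:{A,B,S}
  [0..1]={A,B,S,X1,X2,X3,X4,X5,X6}  "bb"  orig:{A,B,S}
  [1..2]={A,B,S,X1,X2,X3,X4,X5,X6}  "bb"  orig:{A,B,S}
  [0..2]={A,B,S,X1,X2,X3,X4,X5,X6}  "bbb"  orig:{A,B,S}

S ∈ T[0,2] ⇒ YES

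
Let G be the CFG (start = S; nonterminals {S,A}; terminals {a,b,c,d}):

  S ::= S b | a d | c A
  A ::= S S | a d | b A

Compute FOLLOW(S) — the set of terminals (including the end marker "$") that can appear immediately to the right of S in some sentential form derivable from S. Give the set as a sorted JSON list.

FIRST sets, iterate to fixpoint:
[1]
  A via A→a d: +{a}
  A via A→b A: +{b}
  S via S→a d: +{a}
  S via S→c A: +{c}
  FIRST[S]={a,c}  FIRST[A]={a,b}
[2]
  A via A→S S: +{c}
  FIRST[S]={a,c}  FIRST[A]={a,b,c}
[3] (no change)
  FIRST[S]={a,c}  FIRST[A]={a,b,c}

FOLLOW iteration:
seed FOLLOW(S) with $
iter 1:
  A→S S: FOLLOW(S) ⊇ FIRST(S) = {a,c}; new: +{a,c}
  S→S b: FOLLOW(S) ⊇ FIRST(b) = {b}; new: +{b}
  S→c A: FOLLOW(A) ⊇ FOLLOW(S) ⊇ {$,a,b,c}; new: +{$,a,b,c}
  FOLLOW[S]={$,a,b,c}  FOLLOW[A]={$,a,b,c}
iter 2: done
  FOLLOW[S]={$,a,b,c}  FOLLOW[A]={$,a,b,c}

FOLLOW(S) = ["$", "a", "b", "c"]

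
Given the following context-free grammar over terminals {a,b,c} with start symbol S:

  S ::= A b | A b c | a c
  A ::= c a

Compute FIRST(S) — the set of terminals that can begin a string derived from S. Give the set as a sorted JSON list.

Compute FIRST by fixpoint:
[1]
  A via A→c a: +{c}
  S via S→A b: +{c}
  S via S→a c: +{a}
  S: {a,c}  A: {c}
[2] — fixpoint
  S: {a,c}  A: {c}

FIRST(S) = ["a", "c"]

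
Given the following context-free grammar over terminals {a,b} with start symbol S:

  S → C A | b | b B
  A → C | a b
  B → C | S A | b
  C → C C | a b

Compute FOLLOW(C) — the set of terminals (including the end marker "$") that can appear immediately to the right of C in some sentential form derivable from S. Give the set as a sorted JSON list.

Compute FIRST by fixpoint:
pass 1:
  A via A→a b: +{a}
  B via B→b: +{b}
  C via C→a b: +{a}
  S via S→C A: +{a}
  S via S→b: +{b}
  FIRST[S]={a,b}  FIRST[A]={a}  FIRST[B]={b}  FIRST[C]={a}
pass 2:
  B via B→C: +{a}
  FIRST[S]={a,b}  FIRST[A]={a}  FIRST[B]={a,b}  FIRST[C]={a}
pass 3: — fixpoint
  FIRST[S]={a,b}  FIRST[A]={a}  FIRST[B]={a,b}  FIRST[C]={a}

FOLLOW sets:
seed FOLLOW(S) with $
round 1:
  B→S A: FOLLOW(S) ⊇ FIRST(A) = {a}; new: +{a}
  C→C C: FOLLOW(C) ⊇ FIRST(C) = {a}; new: +{a}
  S→C A: FOLLOW(A) ⊇ FOLLOW(S) ⊇ {$,a}; new: +{$,a}
  S→b B: FOLLOW(B) ⊇ FOLLOW(S) ⊇ {$,a}; new: +{$,a}
  FOLLOW(S)={$,a}  FOLLOW(A)={$,a}  FOLLOW(B)={$,a}  FOLLOW(C)={a}
round 2:
  A→C: FOLLOW(C) ⊇ FOLLOW(A) ⊇ {$,a}; new: +{$}
  FOLLOW(S)={$,a}  FOLLOW(A)={$,a}  FOLLOW(B)={$,a}  FOLLOW(C)={$,a}
round 3: — fixpoint
  FOLLOW(S)={$,a}  FOLLOW(A)={$,a}  FOLLOW(B)={$,a}  FOLLOW(C)={$,a}

FOLLOW(C) = ["$", "a"]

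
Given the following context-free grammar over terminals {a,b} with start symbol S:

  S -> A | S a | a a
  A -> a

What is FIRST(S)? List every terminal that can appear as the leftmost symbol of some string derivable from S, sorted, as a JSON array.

FIRST sets, iterate to fixpoint:
pass 1:
  A via A→a: +{a}
  S via S→A: +{a}
  FIRST[S]={a}  FIRST[A]={a}
pass 2: (no change)
  FIRST[S]={a}  FIRST[A]={a}

FIRST(S) = ["a"]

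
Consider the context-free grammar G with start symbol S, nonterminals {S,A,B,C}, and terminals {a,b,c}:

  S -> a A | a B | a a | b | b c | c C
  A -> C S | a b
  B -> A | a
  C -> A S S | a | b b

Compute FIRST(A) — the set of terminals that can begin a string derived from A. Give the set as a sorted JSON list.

FIRST sets, iterate to fixpoint:
pass 1:
  A via A→a b: +{a}
  B via B→A: +{a}
  C via C→A S S: +{a}
  C via C→b b: +{b}
  S via S→a A: +{a}
  S via S→b: +{b}
  S via S→c C: +{c}
  S: {a,b,c}  A: {a}  B: {a}  C: {a,b}
pass 2:
  A via A→C S: +{b}
  B via B→A: +{b}
  S: {a,b,c}  A: {a,b}  B: {a,b}  C: {a,b}
pass 3: (no change)
  S: {a,b,c}  A: {a,b}  B: {a,b}  C: {a,b}

FIRST(A) = ["a", "b"]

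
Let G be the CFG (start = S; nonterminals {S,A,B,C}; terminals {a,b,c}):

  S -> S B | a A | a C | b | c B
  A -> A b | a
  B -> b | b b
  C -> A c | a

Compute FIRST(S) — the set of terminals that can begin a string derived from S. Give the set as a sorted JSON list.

Compute FIRST by fixpoint:
pass 1:
  A via A→a: +{a}
  B via B→b: +{b}
  C via C→A c: +{a}
  S via S→a A: +{a}
  S via S→b: +{b}
  S via S→c B: +{c}
  FIRST(S)={a,b,c}  FIRST(A)={a}  FIRST(B)={b}  FIRST(C)={a}
pass 2: — fixpoint
  FIRST(S)={a,b,c}  FIRST(A)={a}  FIRST(B)={b}  FIRST(C)={a}

FIRST(S) = ["a", "b", "c"]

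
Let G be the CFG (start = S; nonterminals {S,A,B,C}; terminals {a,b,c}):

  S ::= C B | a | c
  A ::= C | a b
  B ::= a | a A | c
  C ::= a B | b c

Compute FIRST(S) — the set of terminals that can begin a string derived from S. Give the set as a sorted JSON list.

FIRST iteration:
round 1:
  A via A→a b: +{a}
  B via B→a: +{a}
  B via B→c: +{c}
  C via C→a B: +{a}
  C via C→b c: +{b}
  S via S→C B: +{a,b}
  S via S→c: +{c}
  S: {a,b,c}  A: {a}  B: {a,c}  C: {a,b}
round 2:
  A via A→C: +{b}
  S: {a,b,c}  A: {a,b}  B: {a,c}  C: {a,b}
round 3: done
  S: {a,b,c}  A: {a,b}  B: {a,c}  C: {a,b}

FIRST(S) = ["a", "b", "c"]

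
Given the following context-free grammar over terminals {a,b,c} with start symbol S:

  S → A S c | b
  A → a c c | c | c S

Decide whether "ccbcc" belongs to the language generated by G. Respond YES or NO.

CNF form of G:
  S -> A X3 | b
  A -> T0 X2 | T1 S | c
  T0 -> a
  T1 -> c
  X2 -> T1 T1
  X3 -> S T1

Fill CYK table bottom-up:
  cell(0,0) c: {A,T1}  orig:{A}
  cell(1,1) c: {A,T1}  orig:{A}
  cell(2,2) b: {S}
  cell(3,3) c: {A,T1}  orig:{A}
  cell(4,4) c: {A,T1}  orig:{A}
  cell(0,1) cc: {X2}  orig:{}
  cell(1,2) cb: {A}
  cell(2,3) bc: {X3}  orig:{}
  cell(3,4) cc: {X2}  orig:{}
  cell(0,2) ccb: ∅
  cell(1,3) cbc: {S}
  cell(2,4) bcc: ∅
  cell(0,3) ccbc: {A}
  cell(1,4) cbcc: {X3}  orig:{}
  cell(0,4) ccbcc: {S}

S ∈ T[0,4] ⇒ YES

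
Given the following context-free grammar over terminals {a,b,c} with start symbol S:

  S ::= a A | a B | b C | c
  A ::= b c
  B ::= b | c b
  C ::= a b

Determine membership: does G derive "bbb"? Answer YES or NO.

Convert to CNF:
  S -> T0 C | T2 A | T2 B | c
  A -> T0 T1
  B -> T1 T0 | b
  C -> T2 T0
  T0 -> b
  T1 -> c
  T2 -> a

CYK fill:
  cell(0,0) b: {B,T0}  orig:{B}
  cell(1,1) b: {B,T0}  orig:{B}
  cell(2,2) b: {B,T0}  orig:{B}
  cell(0,1) bb: ∅
  cell(1,2) bb: ∅
  cell(0,2) bbb: ∅

S ∉ T[0,2] ⇒ NO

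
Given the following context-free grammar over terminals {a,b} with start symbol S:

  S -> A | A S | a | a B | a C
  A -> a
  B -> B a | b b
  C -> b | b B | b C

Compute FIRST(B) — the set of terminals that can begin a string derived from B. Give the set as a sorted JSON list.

FIRST sets, iterate to fixpoint:
iter 1:
  A via A→a: +{a}
  B via B→b b: +{b}
  C via C→b: +{b}
  S via S→A: +{a}
  FIRST(S)={a}  FIRST(A)={a}  FIRST(B)={b}  FIRST(C)={b}
iter 2: done
  FIRST(S)={a}  FIRST(A)={a}  FIRST(B)={b}  FIRST(C)={b}

FIRST(B) = ["b"]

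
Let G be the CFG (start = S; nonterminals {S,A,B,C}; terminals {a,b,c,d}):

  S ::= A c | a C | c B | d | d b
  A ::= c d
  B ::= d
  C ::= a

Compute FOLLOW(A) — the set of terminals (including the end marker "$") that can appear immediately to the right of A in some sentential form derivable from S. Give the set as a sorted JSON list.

FIRST iteration:
[1]
  A via A→c d: +{c}
  B via B→d: +{d}
  C via C→a: +{a}
  S via S→A c: +{c}
  S via S→a C: +{a}
  S via S→d: +{d}
  FIRST[S]={a,c,d}  FIRST[A]={c}  FIRST[B]={d}  FIRST[C]={a}
[2] done
  FIRST[S]={a,c,d}  FIRST[A]={c}  FIRST[B]={d}  FIRST[C]={a}

FOLLOW iteration:
seed FOLLOW(S) with $
round 1:
  S→A c: FOLLOW(A) ⊇ FIRST(c) = {c}; new: +{c}
  S→a C: FOLLOW(C) ⊇ FOLLOW(S) ⊇ {$}; new: +{$}
  S→c B: FOLLOW(B) ⊇ FOLLOW(S) ⊇ {$}; new: +{$}
  FOLLOW[S]={$}  FOLLOW[A]={c}  FOLLOW[B]={$}  FOLLOW[C]={$}
round 2: done
  FOLLOW[S]={$}  FOLLOW[A]={c}  FOLLOW[B]={$}  FOLLOW[C]={$}

FOLLOW(A) = ["c"]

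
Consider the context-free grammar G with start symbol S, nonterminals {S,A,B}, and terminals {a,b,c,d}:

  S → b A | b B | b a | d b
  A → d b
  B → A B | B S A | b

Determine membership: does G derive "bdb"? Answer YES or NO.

Convert to CNF:
  S -> T0 T1 | T1 A | T1 B | T1 T2
  A -> T0 T1
  B -> A B | B X3 | b
  T0 -> d
  T1 -> b
  T2 -> a
  X3 -> S A

CYK fill:
  cell(0,0) b: {B,T1}  orig:{B}
  cell(1,1) d: {T0}  orig:{}
  cell(2,2) b: {B,T1}  orig:{B}
  cell(0,1) bd: ∅
  cell(1,2) db: {A,S}
  cell(0,2) bdb: {S}

S ∈ T[0,2] ⇒ YES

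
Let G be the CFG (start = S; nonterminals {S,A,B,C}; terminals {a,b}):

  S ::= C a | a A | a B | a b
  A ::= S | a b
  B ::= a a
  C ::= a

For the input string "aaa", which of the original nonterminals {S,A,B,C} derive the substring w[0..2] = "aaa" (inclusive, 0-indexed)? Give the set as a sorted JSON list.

Convert to CNF:
  S -> C T0 | T0 A | T0 B | T0 T1
  A -> C T0 | T0 A | T0 B | T0 T1
  B -> T0 T0
  C -> a
  T0 -> a
  T1 -> b

CYK table (by increasing span), restricted to cells inside w[0..2]:
  T[0,0] 'a' = {C,T0}  orig:{C}
  T[1,1] 'a' = {C,T0}  orig:{C}
  T[2,2] 'a' = {C,T0}  orig:{C}
  T[0,1] 'aa' = {A,B,S}
  T[1,2] 'aa' = {A,B,S}
  T[0,2] 'aaa' = {A,S}

Original NTs in T[0,2] deriving "aaa": ["A", "S"]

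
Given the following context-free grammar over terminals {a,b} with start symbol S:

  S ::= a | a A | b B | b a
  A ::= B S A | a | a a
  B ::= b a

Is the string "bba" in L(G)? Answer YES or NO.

CNF form of G:
  S -> T0 A | T1 B | T1 T0 | a
  A -> B X2 | T0 T0 | a
  B -> T1 T0
  T0 -> a
  T1 -> b
  X2 -> S A

CYK table (by increasing span):
  [0..0]={T1}  "b"  orig:{}
  [1..1]={T1}  "b"  orig:{}
  [2..2]={A,S,T0}  "a"  orig:{A,S}
  [0..1]=∅  "bb"
  [1..2]={B,S}  "ba"
  [0..2]={S}  "bba"

S ∈ T[0,2] ⇒ YES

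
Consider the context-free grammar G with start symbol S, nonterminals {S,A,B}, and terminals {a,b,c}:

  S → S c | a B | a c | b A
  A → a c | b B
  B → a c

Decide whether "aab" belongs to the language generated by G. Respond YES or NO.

Convert to CNF:
  S -> S T1 | T0 B | T0 T1 | T2 A
  A -> T0 T1 | T2 B
  B -> T0 T1
  T0 -> a
  T1 -> c
  T2 -> b

Fill CYK table bottom-up:
  T[0,0] 'a' = {T0}  orig:{}
  T[1,1] 'a' = {T0}  orig:{}
  T[2,2] 'b' = {T2}  orig:{}
  T[0,1] 'aa' = ∅
  T[1,2] 'ab' = ∅
  T[0,2] 'aab' = ∅

S ∉ T[0,2] ⇒ NO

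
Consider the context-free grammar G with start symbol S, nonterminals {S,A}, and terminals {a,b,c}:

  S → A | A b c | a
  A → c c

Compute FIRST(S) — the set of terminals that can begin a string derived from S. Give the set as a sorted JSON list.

Compute FIRST by fixpoint:
pass 1:
  A via A→c c: +{c}
  S via S→A: +{c}
  S via S→a: +{a}
  S: {a,c}  A: {c}
pass 2: done
  S: {a,c}  A: {c}

FIRST(S) = ["a", "c"]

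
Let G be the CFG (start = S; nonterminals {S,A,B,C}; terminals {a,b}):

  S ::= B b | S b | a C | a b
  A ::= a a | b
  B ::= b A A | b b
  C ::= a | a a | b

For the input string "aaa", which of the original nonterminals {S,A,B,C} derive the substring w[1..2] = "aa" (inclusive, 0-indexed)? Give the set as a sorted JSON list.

Convert to CNF:
  S -> B T1 | S T1 | T0 C | T0 T1
  A -> T0 T0 | b
  B -> T1 T1 | T1 X2
  C -> T0 T0 | a | b
  T0 -> a
  T1 -> b
  X2 -> A A

CYK fill (cells [i..j] with 1 ≤ i ≤ j ≤ 2 only):
  cell(1,1) a: {C,T0}  orig:{C}
  cell(2,2) a: {C,T0}  orig:{C}
  cell(1,2) aa: {A,C,S}

Original NTs in T[1,2] deriving "aa": ["A", "C", "S"]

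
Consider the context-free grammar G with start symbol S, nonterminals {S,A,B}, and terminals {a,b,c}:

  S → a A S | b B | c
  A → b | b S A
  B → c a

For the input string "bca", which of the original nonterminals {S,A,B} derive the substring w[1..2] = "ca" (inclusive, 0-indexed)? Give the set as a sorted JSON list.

CNF form of G:
  S -> T0 B | T2 X4 | c
  A -> T0 X3 | b
  B -> T1 T2
  T0 -> b
  T1 -> c
  T2 -> a
  X3 -> S A
  X4 -> A S

Fill CYK table bottom-up — only the sub-triangle for w[1..2]:
  [1..1]={S,T1}  "c"  orig:{S}
  [2..2]={T2}  "a"  orig:{}
  [1..2]={B}  "ca"

Original NTs in T[1,2] deriving "ca": ["B"]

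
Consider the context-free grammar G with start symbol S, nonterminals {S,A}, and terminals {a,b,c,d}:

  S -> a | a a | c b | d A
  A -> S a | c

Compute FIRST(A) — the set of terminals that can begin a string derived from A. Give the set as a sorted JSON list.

FIRST sets, iterate to fixpoint:
iter 1:
  A via A→c: +{c}
  S via S→a: +{a}
  S via S→c b: +{c}
  S via S→d A: +{d}
  FIRST(S)={a,c,d}  FIRST(A)={c}
iter 2:
  A via A→S a: +{a,d}
  FIRST(S)={a,c,d}  FIRST(A)={a,c,d}
iter 3: (no change)
  FIRST(S)={a,c,d}  FIRST(A)={a,c,d}

FIRST(A) = ["a", "c", "d"]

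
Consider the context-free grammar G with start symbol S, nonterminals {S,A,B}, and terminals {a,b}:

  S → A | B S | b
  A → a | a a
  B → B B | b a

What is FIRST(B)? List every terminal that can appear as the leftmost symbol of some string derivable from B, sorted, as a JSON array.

FIRST iteration:
round 1:
  A via A→a: +{a}
  B via B→b a: +{b}
  S via S→A: +{a}
  S via S→B S: +{b}
  FIRST[S]={a,b}  FIRST[A]={a}  FIRST[B]={b}
round 2: (no change)
  FIRST[S]={a,b}  FIRST[A]={a}  FIRST[B]={b}

FIRST(B) = ["b"]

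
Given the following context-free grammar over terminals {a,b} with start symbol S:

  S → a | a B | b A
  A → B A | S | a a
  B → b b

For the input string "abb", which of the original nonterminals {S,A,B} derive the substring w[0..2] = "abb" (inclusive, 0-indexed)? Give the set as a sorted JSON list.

CNF form of G:
  S -> T0 B | T1 A | a
  A -> B A | T0 B | T0 T0 | T1 A | a
  B -> T1 T1
  T0 -> a
  T1 -> b

CYK fill, restricted to cells inside w[0..2]:
  [0..0]={A,S,T0}  "a"  orig:{A,S}
  [1..1]={T1}  "b"  orig:{}
  [2..2]={T1}  "b"  orig:{}
  [0..1]=∅  "ab"
  [1..2]={B}  "bb"
  [0..2]={A,S}  "abb"

Original NTs in T[0,2] deriving "abb": ["A", "S"]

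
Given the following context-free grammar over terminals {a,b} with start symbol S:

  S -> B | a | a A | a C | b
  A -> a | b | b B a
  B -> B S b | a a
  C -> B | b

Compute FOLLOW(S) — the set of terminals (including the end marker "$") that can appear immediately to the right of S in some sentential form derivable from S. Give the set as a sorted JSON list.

FIRST sets, iterate to fixpoint:
iter 1:
  A via A→a: +{a}
  A via A→b: +{b}
  B via B→a a: +{a}
  C via C→B: +{a}
  C via C→b: +{b}
  S via S→B: +{a}
  S via S→b: +{b}
  S: {a,b}  A: {a,b}  B: {a}  C: {a,b}
iter 2: — fixpoint
  S: {a,b}  A: {a,b}  B: {a}  C: {a,b}

FOLLOW sets:
seed FOLLOW(S) with $
iter 1:
  A→b B a: FOLLOW(B) ⊇ FIRST(a) = {a}; new: +{a}
  B→B S b: FOLLOW(B) ⊇ FIRST(S) = {a,b}; new: +{b}
  B→B S b: FOLLOW(S) ⊇ FIRST(b) = {b}; new: +{b}
  S→B: FOLLOW(B) ⊇ FOLLOW(S) ⊇ {$,b}; new: +{$}
  S→a A: FOLLOW(A) ⊇ FOLLOW(S) ⊇ {$,b}; new: +{$,b}
  S→a C: FOLLOW(C) ⊇ FOLLOW(S) ⊇ {$,b}; new: +{$,b}
  FOLLOW[S]={$,b}  FOLLOW[A]={$,b}  FOLLOW[B]={$,a,b}  FOLLOW[C]={$,b}
iter 2: — fixpoint
  FOLLOW[S]={$,b}  FOLLOW[A]={$,b}  FOLLOW[B]={$,a,b}  FOLLOW[C]={$,b}

FOLLOW(S) = ["$", "b"]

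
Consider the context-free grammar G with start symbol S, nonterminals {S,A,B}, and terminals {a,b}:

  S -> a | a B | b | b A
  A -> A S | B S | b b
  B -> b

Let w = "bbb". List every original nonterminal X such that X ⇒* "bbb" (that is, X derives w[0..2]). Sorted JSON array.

CNF form of G:
  S -> T0 A | T1 B | a | b
  A -> A S | B S | T0 T0
  B -> b
  T0 -> b
  T1 -> a

CYK table (by increasing span), restricted to cells inside w[0..2]:
  cell(0,0) b: {B,S,T0}  orig:{B,S}
  cell(1,1) b: {B,S,T0}  orig:{B,S}
  cell(2,2) b: {B,S,T0}  orig:{B,S}
  cell(0,1) bb: {A}
  cell(1,2) bb: {A}
  cell(0,2) bbb: {A,S}

Original NTs in T[0,2] deriving "bbb": ["A", "S"]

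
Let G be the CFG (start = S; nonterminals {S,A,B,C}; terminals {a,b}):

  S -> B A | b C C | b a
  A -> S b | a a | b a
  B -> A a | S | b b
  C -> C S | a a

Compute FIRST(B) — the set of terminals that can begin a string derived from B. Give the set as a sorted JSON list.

FIRST sets, iterate to fixpoint:
iter 1:
  A via A→a a: +{a}
  A via A→b a: +{b}
  B via B→A a: +{a,b}
  C via C→a a: +{a}
  S via S→B A: +{a,b}
  S: {a,b}  A: {a,b}  B: {a,b}  C: {a}
iter 2: — fixpoint
  S: {a,b}  A: {a,b}  B: {a,b}  C: {a}

FIRST(B) = ["a", "b"]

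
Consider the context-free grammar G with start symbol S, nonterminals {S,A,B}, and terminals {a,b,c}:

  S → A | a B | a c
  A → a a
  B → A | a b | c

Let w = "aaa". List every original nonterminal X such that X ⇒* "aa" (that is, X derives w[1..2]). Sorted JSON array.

CNF form of G:
  S -> T0 B | T0 T0 | T0 T2
  A -> T0 T0
  B -> T0 T0 | T0 T1 | c
  T0 -> a
  T1 -> b
  T2 -> c

CYK fill — only the sub-triangle for w[1..2]:
  [1..1]={T0}  "a"  orig:{}
  [2..2]={T0}  "a"  orig:{}
  [1..2]={A,B,S}  "aa"

Original NTs in T[1,2] deriving "aa": ["A", "B", "S"]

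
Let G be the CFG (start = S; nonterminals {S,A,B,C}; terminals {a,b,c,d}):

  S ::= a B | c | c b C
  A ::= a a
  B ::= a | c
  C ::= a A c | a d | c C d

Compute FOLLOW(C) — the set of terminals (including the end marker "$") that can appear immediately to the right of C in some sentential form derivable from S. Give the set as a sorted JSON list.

FIRST sets, iterate to fixpoint:
pass 1:
  A via A→a a: +{a}
  B via B→a: +{a}
  B via B→c: +{c}
  C via C→a A c: +{a}
  C via C→c C d: +{c}
  S via S→a B: +{a}
  S via S→c: +{c}
  FIRST[S]={a,c}  FIRST[A]={a}  FIRST[B]={a,c}  FIRST[C]={a,c}
pass 2: (stable)
  FIRST[S]={a,c}  FIRST[A]={a}  FIRST[B]={a,c}  FIRST[C]={a,c}

Compute FOLLOW by fixpoint:
FOLLOW(S) := {$}
round 1:
  C→a A c: FOLLOW(A) ⊇ FIRST(c) = {c}; new: +{c}
  C→c C d: FOLLOW(C) ⊇ FIRST(d) = {d}; new: +{d}
  S→a B: FOLLOW(B) ⊇ FOLLOW(S) ⊇ {$}; new: +{$}
  S→c b C: FOLLOW(C) ⊇ FOLLOW(S) ⊇ {$}; new: +{$}
  FOLLOW(S)={$}  FOLLOW(A)={c}  FOLLOW(B)={$}  FOLLOW(C)={$,d}
round 2: (stable)
  FOLLOW(S)={$}  FOLLOW(A)={c}  FOLLOW(B)={$}  FOLLOW(C)={$,d}

FOLLOW(C) = ["$", "d"]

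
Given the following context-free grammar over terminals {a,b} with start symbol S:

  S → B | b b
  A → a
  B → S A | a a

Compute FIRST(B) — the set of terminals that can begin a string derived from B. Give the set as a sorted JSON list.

FIRST sets, iterate to fixpoint:
pass 1:
  A via A→a: +{a}
  B via B→a a: +{a}
  S via S→B: +{a}
  S via S→b b: +{b}
  S: {a,b}  A: {a}  B: {a}
pass 2:
  B via B→S A: +{b}
  S: {a,b}  A: {a}  B: {a,b}
pass 3: done
  S: {a,b}  A: {a}  B: {a,b}

FIRST(B) = ["a", "b"]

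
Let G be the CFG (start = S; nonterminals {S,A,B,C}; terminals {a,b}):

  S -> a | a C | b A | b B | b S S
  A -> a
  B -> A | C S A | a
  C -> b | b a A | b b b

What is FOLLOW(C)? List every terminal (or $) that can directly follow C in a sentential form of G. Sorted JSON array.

FIRST sets, iterate to fixpoint:
pass 1:
  A via A→a: +{a}
  B via B→A: +{a}
  C via C→b: +{b}
  S via S→a: +{a}
  S via S→b A: +{b}
  FIRST[S]={a,b}  FIRST[A]={a}  FIRST[B]={a}  FIRST[C]={b}
pass 2:
  B via B→C S A: +{b}
  FIRST[S]={a,b}  FIRST[A]={a}  FIRST[B]={a,b}  FIRST[C]={b}
pass 3: done
  FIRST[S]={a,b}  FIRST[A]={a}  FIRST[B]={a,b}  FIRST[C]={b}

Compute FOLLOW by fixpoint:
seed FOLLOW(S) with $
iter 1:
  B→C S A: FOLLOW(C) ⊇ FIRST(S) = {a,b}; new: +{a,b}
  B→C S A: FOLLOW(S) ⊇ FIRST(A) = {a}; new: +{a}
  C→b a A: FOLLOW(A) ⊇ FOLLOW(C) ⊇ {a,b}; new: +{a,b}
  S→a C: FOLLOW(C) ⊇ FOLLOW(S) ⊇ {$,a}; new: +{$}
  S→b A: FOLLOW(A) ⊇ FOLLOW(S) ⊇ {$,a}; new: +{$}
  S→b B: FOLLOW(B) ⊇ FOLLOW(S) ⊇ {$,a}; new: +{$,a}
  S→b S S: FOLLOW(S) ⊇ FIRST(S) = {a,b}; new: +{b}
  FOLLOW(S)={$,a,b}  FOLLOW(A)={$,a,b}  FOLLOW(B)={$,a}  FOLLOW(C)={$,a,b}
iter 2:
  S→b B: FOLLOW(B) ⊇ FOLLOW(S) ⊇ {$,a,b}; new: +{b}
  FOLLOW(S)={$,a,b}  FOLLOW(A)={$,a,b}  FOLLOW(B)={$,a,b}  FOLLOW(C)={$,a,b}
iter 3: (no change)
  FOLLOW(S)={$,a,b}  FOLLOW(A)={$,a,b}  FOLLOW(B)={$,a,b}  FOLLOW(C)={$,a,b}

FOLLOW(C) = ["$", "a", "b"]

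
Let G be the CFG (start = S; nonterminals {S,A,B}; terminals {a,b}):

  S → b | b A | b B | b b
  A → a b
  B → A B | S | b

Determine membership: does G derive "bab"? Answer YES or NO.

Convert to CNF:
  S -> T1 A | T1 B | T1 T1 | b
  A -> T0 T1
  B -> A B | T1 A | T1 B | T1 T1 | b
  T0 -> a
  T1 -> b

Fill CYK table bottom-up:
  [0..0]={B,S,T1}  "b"  orig:{B,S}
  [1..1]={T0}  "a"  orig:{}
  [2..2]={B,S,T1}  "b"  orig:{B,S}
  [0..1]=∅  "ba"
  [1..2]={A}  "ab"
  [0..2]={B,S}  "bab"

S ∈ T[0,2] ⇒ YES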